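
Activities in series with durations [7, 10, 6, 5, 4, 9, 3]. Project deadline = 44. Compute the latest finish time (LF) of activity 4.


LF(activity 4) = deadline - sum of successor durations
Successors: activities 5 through 7 with durations [4, 9, 3]
Sum of successor durations = 16
LF = 44 - 16 = 28

28


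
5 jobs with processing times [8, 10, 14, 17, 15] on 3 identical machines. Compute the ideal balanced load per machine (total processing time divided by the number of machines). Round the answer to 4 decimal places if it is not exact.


Total processing time = 8 + 10 + 14 + 17 + 15 = 64
Number of machines = 3
Ideal balanced load = 64 / 3 = 21.3333

21.3333


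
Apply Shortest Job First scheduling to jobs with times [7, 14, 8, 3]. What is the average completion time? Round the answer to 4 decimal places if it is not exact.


SJF order (ascending): [3, 7, 8, 14]
Completion times:
  Job 1: burst=3, C=3
  Job 2: burst=7, C=10
  Job 3: burst=8, C=18
  Job 4: burst=14, C=32
Average completion = 63/4 = 15.75

15.75


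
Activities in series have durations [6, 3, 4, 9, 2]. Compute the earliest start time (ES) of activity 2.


Activity 2 starts after activities 1 through 1 complete.
Predecessor durations: [6]
ES = 6 = 6

6


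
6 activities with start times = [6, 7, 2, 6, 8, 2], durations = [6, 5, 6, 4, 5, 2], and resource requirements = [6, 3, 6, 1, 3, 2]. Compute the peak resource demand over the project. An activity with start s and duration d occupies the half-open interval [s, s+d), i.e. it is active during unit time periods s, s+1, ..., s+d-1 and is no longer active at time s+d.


Each activity i is active on [start_i, start_i + duration_i).
Compute total resource usage per time slot:
  t=0: active resources = [], total = 0
  t=1: active resources = [], total = 0
  t=2: active resources = [6, 2], total = 8
  t=3: active resources = [6, 2], total = 8
  t=4: active resources = [6], total = 6
  t=5: active resources = [6], total = 6
  t=6: active resources = [6, 6, 1], total = 13
  t=7: active resources = [6, 3, 6, 1], total = 16
  t=8: active resources = [6, 3, 1, 3], total = 13
  t=9: active resources = [6, 3, 1, 3], total = 13
  t=10: active resources = [6, 3, 3], total = 12
  t=11: active resources = [6, 3, 3], total = 12
  t=12: active resources = [3], total = 3
Peak resource demand = 16

16


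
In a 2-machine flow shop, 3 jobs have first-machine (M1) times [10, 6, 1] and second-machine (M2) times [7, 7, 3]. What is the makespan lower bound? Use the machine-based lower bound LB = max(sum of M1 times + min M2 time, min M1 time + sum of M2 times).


LB1 = sum(M1 times) + min(M2 times) = 17 + 3 = 20
LB2 = min(M1 times) + sum(M2 times) = 1 + 17 = 18
Lower bound = max(LB1, LB2) = max(20, 18) = 20

20


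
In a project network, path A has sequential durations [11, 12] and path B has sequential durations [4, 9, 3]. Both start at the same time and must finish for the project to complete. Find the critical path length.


Path A total = 11 + 12 = 23
Path B total = 4 + 9 + 3 = 16
Critical path = longest path = max(23, 16) = 23

23


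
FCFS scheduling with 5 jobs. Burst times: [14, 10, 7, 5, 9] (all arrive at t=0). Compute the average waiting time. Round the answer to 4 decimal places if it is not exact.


FCFS order (as given): [14, 10, 7, 5, 9]
Waiting times:
  Job 1: wait = 0
  Job 2: wait = 14
  Job 3: wait = 24
  Job 4: wait = 31
  Job 5: wait = 36
Sum of waiting times = 105
Average waiting time = 105/5 = 21.0

21.0


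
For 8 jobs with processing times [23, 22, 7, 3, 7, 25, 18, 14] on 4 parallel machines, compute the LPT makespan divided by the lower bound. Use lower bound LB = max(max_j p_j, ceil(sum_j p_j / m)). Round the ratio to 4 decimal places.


LPT order: [25, 23, 22, 18, 14, 7, 7, 3]
Machine loads after assignment: [28, 30, 29, 32]
LPT makespan = 32
Lower bound = max(max_job, ceil(total/4)) = max(25, 30) = 30
Ratio = 32 / 30 = 1.0667

1.0667


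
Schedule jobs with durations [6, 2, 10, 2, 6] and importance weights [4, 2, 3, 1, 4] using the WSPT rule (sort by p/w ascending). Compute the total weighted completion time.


Compute p/w ratios and sort ascending (WSPT): [(2, 2), (6, 4), (6, 4), (2, 1), (10, 3)]
Compute weighted completion times:
  Job (p=2,w=2): C=2, w*C=2*2=4
  Job (p=6,w=4): C=8, w*C=4*8=32
  Job (p=6,w=4): C=14, w*C=4*14=56
  Job (p=2,w=1): C=16, w*C=1*16=16
  Job (p=10,w=3): C=26, w*C=3*26=78
Total weighted completion time = 186

186


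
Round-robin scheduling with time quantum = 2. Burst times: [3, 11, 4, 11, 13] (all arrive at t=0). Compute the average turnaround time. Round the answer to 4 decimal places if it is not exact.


Time quantum = 2
Execution trace:
  J1 runs 2 units, time = 2
  J2 runs 2 units, time = 4
  J3 runs 2 units, time = 6
  J4 runs 2 units, time = 8
  J5 runs 2 units, time = 10
  J1 runs 1 units, time = 11
  J2 runs 2 units, time = 13
  J3 runs 2 units, time = 15
  J4 runs 2 units, time = 17
  J5 runs 2 units, time = 19
  J2 runs 2 units, time = 21
  J4 runs 2 units, time = 23
  J5 runs 2 units, time = 25
  J2 runs 2 units, time = 27
  J4 runs 2 units, time = 29
  J5 runs 2 units, time = 31
  J2 runs 2 units, time = 33
  J4 runs 2 units, time = 35
  J5 runs 2 units, time = 37
  J2 runs 1 units, time = 38
  J4 runs 1 units, time = 39
  J5 runs 2 units, time = 41
  J5 runs 1 units, time = 42
Finish times: [11, 38, 15, 39, 42]
Average turnaround = 145/5 = 29.0

29.0


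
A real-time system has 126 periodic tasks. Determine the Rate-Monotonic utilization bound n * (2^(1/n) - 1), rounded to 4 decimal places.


Compute 2^(1/126) = 1.0055163273
Subtract 1: 1.0055163273 - 1 = 0.0055163273
Multiply by n: 126 * 0.0055163273 = 0.6950572398
Round to 4 dp: 0.6951

0.6951


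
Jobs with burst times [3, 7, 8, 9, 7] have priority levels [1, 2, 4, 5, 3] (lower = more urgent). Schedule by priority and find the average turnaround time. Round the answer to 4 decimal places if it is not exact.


Sort by priority (ascending = highest first):
Order: [(1, 3), (2, 7), (3, 7), (4, 8), (5, 9)]
Completion times:
  Priority 1, burst=3, C=3
  Priority 2, burst=7, C=10
  Priority 3, burst=7, C=17
  Priority 4, burst=8, C=25
  Priority 5, burst=9, C=34
Average turnaround = 89/5 = 17.8

17.8


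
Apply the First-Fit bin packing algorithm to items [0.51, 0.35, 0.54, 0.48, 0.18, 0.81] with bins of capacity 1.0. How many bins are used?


Place items sequentially using First-Fit:
  Item 0.51 -> new Bin 1
  Item 0.35 -> Bin 1 (now 0.86)
  Item 0.54 -> new Bin 2
  Item 0.48 -> new Bin 3
  Item 0.18 -> Bin 2 (now 0.72)
  Item 0.81 -> new Bin 4
Total bins used = 4

4


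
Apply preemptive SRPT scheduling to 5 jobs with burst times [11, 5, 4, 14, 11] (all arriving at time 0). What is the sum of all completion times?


Since all jobs arrive at t=0, SRPT equals SPT ordering.
SPT order: [4, 5, 11, 11, 14]
Completion times:
  Job 1: p=4, C=4
  Job 2: p=5, C=9
  Job 3: p=11, C=20
  Job 4: p=11, C=31
  Job 5: p=14, C=45
Total completion time = 4 + 9 + 20 + 31 + 45 = 109

109


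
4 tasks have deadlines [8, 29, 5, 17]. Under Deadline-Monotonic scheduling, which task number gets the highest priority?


Sort tasks by relative deadline (ascending):
  Task 3: deadline = 5
  Task 1: deadline = 8
  Task 4: deadline = 17
  Task 2: deadline = 29
Priority order (highest first): [3, 1, 4, 2]
Highest priority task = 3

3


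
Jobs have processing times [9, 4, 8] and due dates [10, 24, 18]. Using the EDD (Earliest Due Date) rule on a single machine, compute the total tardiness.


Sort by due date (EDD order): [(9, 10), (8, 18), (4, 24)]
Compute completion times and tardiness:
  Job 1: p=9, d=10, C=9, tardiness=max(0,9-10)=0
  Job 2: p=8, d=18, C=17, tardiness=max(0,17-18)=0
  Job 3: p=4, d=24, C=21, tardiness=max(0,21-24)=0
Total tardiness = 0

0


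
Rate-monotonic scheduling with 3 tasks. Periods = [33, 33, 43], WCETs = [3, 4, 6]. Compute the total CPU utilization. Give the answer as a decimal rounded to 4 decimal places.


Compute individual utilizations (exact fractions):
  Task 1: C/T = 3/33 = 1/11 (approx. 0.0909)
  Task 2: C/T = 4/33 (approx. 0.1212)
  Task 3: C/T = 6/43 (approx. 0.1395)
Total utilization U = 1/11 + 4/33 + 6/43 = 499/1419
Rounded to 4 decimal places: U = 0.3517
RM (Liu & Layland) bound for 3 tasks = 0.779763; compare with U = 499/1419 (approx. 0.351656)
U <= bound, so schedulable by RM sufficient condition.

0.3517


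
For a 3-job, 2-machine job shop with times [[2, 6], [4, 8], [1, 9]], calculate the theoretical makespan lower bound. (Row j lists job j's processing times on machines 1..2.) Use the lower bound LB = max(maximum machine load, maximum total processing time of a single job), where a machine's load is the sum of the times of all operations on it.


Machine loads:
  Machine 1: 2 + 4 + 1 = 7
  Machine 2: 6 + 8 + 9 = 23
Max machine load = 23
Job totals:
  Job 1: 8
  Job 2: 12
  Job 3: 10
Max job total = 12
Lower bound = max(23, 12) = 23

23


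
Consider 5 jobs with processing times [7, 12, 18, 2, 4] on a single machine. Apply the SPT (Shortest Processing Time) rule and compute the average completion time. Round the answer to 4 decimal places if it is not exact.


Sort jobs by processing time (SPT order): [2, 4, 7, 12, 18]
Compute completion times sequentially:
  Job 1: processing = 2, completes at 2
  Job 2: processing = 4, completes at 6
  Job 3: processing = 7, completes at 13
  Job 4: processing = 12, completes at 25
  Job 5: processing = 18, completes at 43
Sum of completion times = 89
Average completion time = 89/5 = 17.8

17.8


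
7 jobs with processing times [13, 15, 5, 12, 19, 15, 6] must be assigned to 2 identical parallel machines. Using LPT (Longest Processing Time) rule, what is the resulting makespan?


Sort jobs in decreasing order (LPT): [19, 15, 15, 13, 12, 6, 5]
Assign each job to the least loaded machine:
  Machine 1: jobs [19, 13, 6, 5], load = 43
  Machine 2: jobs [15, 15, 12], load = 42
Makespan = max load = 43

43


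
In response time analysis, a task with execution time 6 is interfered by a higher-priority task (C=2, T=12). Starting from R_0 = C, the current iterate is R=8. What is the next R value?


R_next = C + ceil(R_prev / T_hp) * C_hp
ceil(8 / 12) = ceil(0.6667) = 1
Interference = 1 * 2 = 2
R_next = 6 + 2 = 8
R_next = R_prev, so the iteration has converged (response time = 8).

8


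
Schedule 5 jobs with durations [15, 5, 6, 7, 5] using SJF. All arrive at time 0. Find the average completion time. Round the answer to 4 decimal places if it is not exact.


SJF order (ascending): [5, 5, 6, 7, 15]
Completion times:
  Job 1: burst=5, C=5
  Job 2: burst=5, C=10
  Job 3: burst=6, C=16
  Job 4: burst=7, C=23
  Job 5: burst=15, C=38
Average completion = 92/5 = 18.4

18.4


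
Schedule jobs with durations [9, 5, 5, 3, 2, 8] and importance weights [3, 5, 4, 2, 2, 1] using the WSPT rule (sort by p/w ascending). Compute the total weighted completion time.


Compute p/w ratios and sort ascending (WSPT): [(5, 5), (2, 2), (5, 4), (3, 2), (9, 3), (8, 1)]
Compute weighted completion times:
  Job (p=5,w=5): C=5, w*C=5*5=25
  Job (p=2,w=2): C=7, w*C=2*7=14
  Job (p=5,w=4): C=12, w*C=4*12=48
  Job (p=3,w=2): C=15, w*C=2*15=30
  Job (p=9,w=3): C=24, w*C=3*24=72
  Job (p=8,w=1): C=32, w*C=1*32=32
Total weighted completion time = 221

221


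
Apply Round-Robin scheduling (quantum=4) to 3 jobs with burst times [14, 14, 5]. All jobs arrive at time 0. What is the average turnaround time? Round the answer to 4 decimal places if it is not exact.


Time quantum = 4
Execution trace:
  J1 runs 4 units, time = 4
  J2 runs 4 units, time = 8
  J3 runs 4 units, time = 12
  J1 runs 4 units, time = 16
  J2 runs 4 units, time = 20
  J3 runs 1 units, time = 21
  J1 runs 4 units, time = 25
  J2 runs 4 units, time = 29
  J1 runs 2 units, time = 31
  J2 runs 2 units, time = 33
Finish times: [31, 33, 21]
Average turnaround = 85/3 = 28.3333

28.3333


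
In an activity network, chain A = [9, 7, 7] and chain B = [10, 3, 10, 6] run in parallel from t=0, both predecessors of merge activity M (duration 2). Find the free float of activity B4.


ES(B4) = sum of predecessors on chain B = 23
EF(B4) = ES + duration = 23 + 6 = 29
Successor of B4 is M. ES(M) = max(sum(A), sum(B)) = max(23, 29) = 29
Free float = ES(successor) - EF(current) = 29 - 29 = 0

0


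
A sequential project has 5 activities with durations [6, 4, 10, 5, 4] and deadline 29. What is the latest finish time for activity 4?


LF(activity 4) = deadline - sum of successor durations
Successors: activities 5 through 5 with durations [4]
Sum of successor durations = 4
LF = 29 - 4 = 25

25


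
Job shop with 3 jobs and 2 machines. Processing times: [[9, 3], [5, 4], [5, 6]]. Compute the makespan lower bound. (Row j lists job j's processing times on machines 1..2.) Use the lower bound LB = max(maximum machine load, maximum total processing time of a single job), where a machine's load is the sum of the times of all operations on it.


Machine loads:
  Machine 1: 9 + 5 + 5 = 19
  Machine 2: 3 + 4 + 6 = 13
Max machine load = 19
Job totals:
  Job 1: 12
  Job 2: 9
  Job 3: 11
Max job total = 12
Lower bound = max(19, 12) = 19

19


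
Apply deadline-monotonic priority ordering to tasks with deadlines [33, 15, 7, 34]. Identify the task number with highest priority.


Sort tasks by relative deadline (ascending):
  Task 3: deadline = 7
  Task 2: deadline = 15
  Task 1: deadline = 33
  Task 4: deadline = 34
Priority order (highest first): [3, 2, 1, 4]
Highest priority task = 3

3


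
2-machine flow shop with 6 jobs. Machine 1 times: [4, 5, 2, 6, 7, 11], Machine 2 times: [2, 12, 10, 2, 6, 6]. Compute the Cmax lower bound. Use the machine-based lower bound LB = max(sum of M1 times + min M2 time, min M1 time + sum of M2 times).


LB1 = sum(M1 times) + min(M2 times) = 35 + 2 = 37
LB2 = min(M1 times) + sum(M2 times) = 2 + 38 = 40
Lower bound = max(LB1, LB2) = max(37, 40) = 40

40


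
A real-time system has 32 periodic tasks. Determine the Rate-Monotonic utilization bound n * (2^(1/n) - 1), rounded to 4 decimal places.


Compute 2^(1/32) = 1.0218971487
Subtract 1: 1.0218971487 - 1 = 0.0218971487
Multiply by n: 32 * 0.0218971487 = 0.7007087584
Round to 4 dp: 0.7007

0.7007


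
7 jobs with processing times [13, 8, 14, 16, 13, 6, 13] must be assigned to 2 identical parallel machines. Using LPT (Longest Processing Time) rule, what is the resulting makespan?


Sort jobs in decreasing order (LPT): [16, 14, 13, 13, 13, 8, 6]
Assign each job to the least loaded machine:
  Machine 1: jobs [16, 13, 8, 6], load = 43
  Machine 2: jobs [14, 13, 13], load = 40
Makespan = max load = 43

43


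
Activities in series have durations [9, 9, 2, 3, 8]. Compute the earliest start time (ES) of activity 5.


Activity 5 starts after activities 1 through 4 complete.
Predecessor durations: [9, 9, 2, 3]
ES = 9 + 9 + 2 + 3 = 23

23


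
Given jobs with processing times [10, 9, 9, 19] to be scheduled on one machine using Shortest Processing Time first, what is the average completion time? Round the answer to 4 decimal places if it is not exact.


Sort jobs by processing time (SPT order): [9, 9, 10, 19]
Compute completion times sequentially:
  Job 1: processing = 9, completes at 9
  Job 2: processing = 9, completes at 18
  Job 3: processing = 10, completes at 28
  Job 4: processing = 19, completes at 47
Sum of completion times = 102
Average completion time = 102/4 = 25.5

25.5


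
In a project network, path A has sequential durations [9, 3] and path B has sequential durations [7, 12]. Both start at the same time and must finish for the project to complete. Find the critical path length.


Path A total = 9 + 3 = 12
Path B total = 7 + 12 = 19
Critical path = longest path = max(12, 19) = 19

19


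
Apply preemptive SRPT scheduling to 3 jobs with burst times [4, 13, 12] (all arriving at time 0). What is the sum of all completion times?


Since all jobs arrive at t=0, SRPT equals SPT ordering.
SPT order: [4, 12, 13]
Completion times:
  Job 1: p=4, C=4
  Job 2: p=12, C=16
  Job 3: p=13, C=29
Total completion time = 4 + 16 + 29 = 49

49


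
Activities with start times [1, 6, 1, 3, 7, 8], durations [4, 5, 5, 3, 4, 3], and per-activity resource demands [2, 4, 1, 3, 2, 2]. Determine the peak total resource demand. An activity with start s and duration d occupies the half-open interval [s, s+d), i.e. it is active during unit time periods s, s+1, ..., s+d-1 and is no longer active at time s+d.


Each activity i is active on [start_i, start_i + duration_i).
Compute total resource usage per time slot:
  t=0: active resources = [], total = 0
  t=1: active resources = [2, 1], total = 3
  t=2: active resources = [2, 1], total = 3
  t=3: active resources = [2, 1, 3], total = 6
  t=4: active resources = [2, 1, 3], total = 6
  t=5: active resources = [1, 3], total = 4
  t=6: active resources = [4], total = 4
  t=7: active resources = [4, 2], total = 6
  t=8: active resources = [4, 2, 2], total = 8
  t=9: active resources = [4, 2, 2], total = 8
  t=10: active resources = [4, 2, 2], total = 8
Peak resource demand = 8

8


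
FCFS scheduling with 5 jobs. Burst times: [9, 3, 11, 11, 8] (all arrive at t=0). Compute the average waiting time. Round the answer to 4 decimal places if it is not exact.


FCFS order (as given): [9, 3, 11, 11, 8]
Waiting times:
  Job 1: wait = 0
  Job 2: wait = 9
  Job 3: wait = 12
  Job 4: wait = 23
  Job 5: wait = 34
Sum of waiting times = 78
Average waiting time = 78/5 = 15.6

15.6


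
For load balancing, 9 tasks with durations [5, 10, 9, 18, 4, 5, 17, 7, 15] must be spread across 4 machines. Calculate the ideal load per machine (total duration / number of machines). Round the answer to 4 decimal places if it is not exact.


Total processing time = 5 + 10 + 9 + 18 + 4 + 5 + 17 + 7 + 15 = 90
Number of machines = 4
Ideal balanced load = 90 / 4 = 22.5

22.5


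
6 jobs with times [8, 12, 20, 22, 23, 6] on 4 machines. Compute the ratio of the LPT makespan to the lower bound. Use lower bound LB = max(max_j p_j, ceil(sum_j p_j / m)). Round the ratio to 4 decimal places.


LPT order: [23, 22, 20, 12, 8, 6]
Machine loads after assignment: [23, 22, 26, 20]
LPT makespan = 26
Lower bound = max(max_job, ceil(total/4)) = max(23, 23) = 23
Ratio = 26 / 23 = 1.1304

1.1304


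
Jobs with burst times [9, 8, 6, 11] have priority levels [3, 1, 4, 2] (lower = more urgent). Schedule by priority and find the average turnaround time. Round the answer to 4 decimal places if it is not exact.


Sort by priority (ascending = highest first):
Order: [(1, 8), (2, 11), (3, 9), (4, 6)]
Completion times:
  Priority 1, burst=8, C=8
  Priority 2, burst=11, C=19
  Priority 3, burst=9, C=28
  Priority 4, burst=6, C=34
Average turnaround = 89/4 = 22.25

22.25


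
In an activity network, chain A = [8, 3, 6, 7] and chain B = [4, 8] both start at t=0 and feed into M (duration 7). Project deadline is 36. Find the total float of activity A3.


Forward pass: ES(A3) = sum of predecessors on chain A = 11
EF = ES + duration = 11 + 6 = 17
Backward pass: LF(M) = deadline = 36; LS(M) = 36 - 7 = 29
LF(A3) = LS(M) - sum(successors on chain A) = 29 - 7 = 22
LS = LF - duration = 22 - 6 = 16
Total float = LS - ES = 16 - 11 = 5

5


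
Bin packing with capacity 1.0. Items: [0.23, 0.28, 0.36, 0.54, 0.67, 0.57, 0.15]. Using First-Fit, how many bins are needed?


Place items sequentially using First-Fit:
  Item 0.23 -> new Bin 1
  Item 0.28 -> Bin 1 (now 0.51)
  Item 0.36 -> Bin 1 (now 0.87)
  Item 0.54 -> new Bin 2
  Item 0.67 -> new Bin 3
  Item 0.57 -> new Bin 4
  Item 0.15 -> Bin 2 (now 0.69)
Total bins used = 4

4


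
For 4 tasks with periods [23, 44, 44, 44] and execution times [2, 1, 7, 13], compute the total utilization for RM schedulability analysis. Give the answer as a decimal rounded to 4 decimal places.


Compute individual utilizations (exact fractions):
  Task 1: C/T = 2/23 (approx. 0.087)
  Task 2: C/T = 1/44 (approx. 0.0227)
  Task 3: C/T = 7/44 (approx. 0.1591)
  Task 4: C/T = 13/44 (approx. 0.2955)
Total utilization U = 2/23 + 1/44 + 7/44 + 13/44 = 571/1012
Rounded to 4 decimal places: U = 0.5642
RM (Liu & Layland) bound for 4 tasks = 0.756828; compare with U = 571/1012 (approx. 0.564229)
U <= bound, so schedulable by RM sufficient condition.

0.5642


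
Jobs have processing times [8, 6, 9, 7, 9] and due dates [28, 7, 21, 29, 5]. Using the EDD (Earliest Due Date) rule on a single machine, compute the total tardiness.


Sort by due date (EDD order): [(9, 5), (6, 7), (9, 21), (8, 28), (7, 29)]
Compute completion times and tardiness:
  Job 1: p=9, d=5, C=9, tardiness=max(0,9-5)=4
  Job 2: p=6, d=7, C=15, tardiness=max(0,15-7)=8
  Job 3: p=9, d=21, C=24, tardiness=max(0,24-21)=3
  Job 4: p=8, d=28, C=32, tardiness=max(0,32-28)=4
  Job 5: p=7, d=29, C=39, tardiness=max(0,39-29)=10
Total tardiness = 29

29


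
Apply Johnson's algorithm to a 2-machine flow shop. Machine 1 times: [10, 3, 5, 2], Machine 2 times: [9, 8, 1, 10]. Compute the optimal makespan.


Apply Johnson's rule:
  Group 1 (a <= b): [(4, 2, 10), (2, 3, 8)]
  Group 2 (a > b): [(1, 10, 9), (3, 5, 1)]
Optimal job order: [4, 2, 1, 3]
Schedule:
  Job 4: M1 done at 2, M2 done at 12
  Job 2: M1 done at 5, M2 done at 20
  Job 1: M1 done at 15, M2 done at 29
  Job 3: M1 done at 20, M2 done at 30
Makespan = 30

30


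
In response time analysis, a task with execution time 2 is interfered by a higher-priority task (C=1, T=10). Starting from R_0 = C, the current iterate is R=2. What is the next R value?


R_next = C + ceil(R_prev / T_hp) * C_hp
ceil(2 / 10) = ceil(0.2) = 1
Interference = 1 * 1 = 1
R_next = 2 + 1 = 3

3


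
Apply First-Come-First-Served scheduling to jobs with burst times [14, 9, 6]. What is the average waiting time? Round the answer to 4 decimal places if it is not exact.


FCFS order (as given): [14, 9, 6]
Waiting times:
  Job 1: wait = 0
  Job 2: wait = 14
  Job 3: wait = 23
Sum of waiting times = 37
Average waiting time = 37/3 = 12.3333

12.3333


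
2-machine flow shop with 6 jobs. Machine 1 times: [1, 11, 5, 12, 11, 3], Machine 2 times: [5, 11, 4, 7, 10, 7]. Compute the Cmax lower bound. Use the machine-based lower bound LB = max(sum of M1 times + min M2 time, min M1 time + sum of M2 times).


LB1 = sum(M1 times) + min(M2 times) = 43 + 4 = 47
LB2 = min(M1 times) + sum(M2 times) = 1 + 44 = 45
Lower bound = max(LB1, LB2) = max(47, 45) = 47

47


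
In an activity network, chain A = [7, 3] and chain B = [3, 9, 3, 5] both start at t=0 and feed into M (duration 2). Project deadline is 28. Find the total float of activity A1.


Forward pass: ES(A1) = sum of predecessors on chain A = 0
EF = ES + duration = 0 + 7 = 7
Backward pass: LF(M) = deadline = 28; LS(M) = 28 - 2 = 26
LF(A1) = LS(M) - sum(successors on chain A) = 26 - 3 = 23
LS = LF - duration = 23 - 7 = 16
Total float = LS - ES = 16 - 0 = 16

16


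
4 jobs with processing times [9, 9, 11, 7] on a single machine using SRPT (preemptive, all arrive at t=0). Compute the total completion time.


Since all jobs arrive at t=0, SRPT equals SPT ordering.
SPT order: [7, 9, 9, 11]
Completion times:
  Job 1: p=7, C=7
  Job 2: p=9, C=16
  Job 3: p=9, C=25
  Job 4: p=11, C=36
Total completion time = 7 + 16 + 25 + 36 = 84

84


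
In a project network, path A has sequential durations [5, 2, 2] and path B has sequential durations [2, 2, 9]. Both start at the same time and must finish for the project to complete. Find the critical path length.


Path A total = 5 + 2 + 2 = 9
Path B total = 2 + 2 + 9 = 13
Critical path = longest path = max(9, 13) = 13

13


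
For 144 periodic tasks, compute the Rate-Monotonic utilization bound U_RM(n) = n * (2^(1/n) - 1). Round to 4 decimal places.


Compute 2^(1/144) = 1.0048251257
Subtract 1: 1.0048251257 - 1 = 0.0048251257
Multiply by n: 144 * 0.0048251257 = 0.6948181008
Round to 4 dp: 0.6948

0.6948


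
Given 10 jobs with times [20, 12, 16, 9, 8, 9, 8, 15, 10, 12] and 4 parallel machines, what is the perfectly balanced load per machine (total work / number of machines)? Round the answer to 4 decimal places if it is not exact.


Total processing time = 20 + 12 + 16 + 9 + 8 + 9 + 8 + 15 + 10 + 12 = 119
Number of machines = 4
Ideal balanced load = 119 / 4 = 29.75

29.75


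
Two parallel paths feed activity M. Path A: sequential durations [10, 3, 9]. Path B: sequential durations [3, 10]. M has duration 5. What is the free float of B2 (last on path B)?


ES(B2) = sum of predecessors on chain B = 3
EF(B2) = ES + duration = 3 + 10 = 13
Successor of B2 is M. ES(M) = max(sum(A), sum(B)) = max(22, 13) = 22
Free float = ES(successor) - EF(current) = 22 - 13 = 9

9


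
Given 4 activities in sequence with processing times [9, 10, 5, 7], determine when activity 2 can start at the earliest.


Activity 2 starts after activities 1 through 1 complete.
Predecessor durations: [9]
ES = 9 = 9

9


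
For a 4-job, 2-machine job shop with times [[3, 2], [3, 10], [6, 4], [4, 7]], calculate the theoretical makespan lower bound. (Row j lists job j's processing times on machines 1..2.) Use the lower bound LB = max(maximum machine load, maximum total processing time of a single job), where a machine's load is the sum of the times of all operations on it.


Machine loads:
  Machine 1: 3 + 3 + 6 + 4 = 16
  Machine 2: 2 + 10 + 4 + 7 = 23
Max machine load = 23
Job totals:
  Job 1: 5
  Job 2: 13
  Job 3: 10
  Job 4: 11
Max job total = 13
Lower bound = max(23, 13) = 23

23


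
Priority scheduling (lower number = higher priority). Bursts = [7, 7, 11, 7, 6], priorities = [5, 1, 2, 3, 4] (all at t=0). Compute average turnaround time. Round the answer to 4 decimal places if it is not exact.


Sort by priority (ascending = highest first):
Order: [(1, 7), (2, 11), (3, 7), (4, 6), (5, 7)]
Completion times:
  Priority 1, burst=7, C=7
  Priority 2, burst=11, C=18
  Priority 3, burst=7, C=25
  Priority 4, burst=6, C=31
  Priority 5, burst=7, C=38
Average turnaround = 119/5 = 23.8

23.8


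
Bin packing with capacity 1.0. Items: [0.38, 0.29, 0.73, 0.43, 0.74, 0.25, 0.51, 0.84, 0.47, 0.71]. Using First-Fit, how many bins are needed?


Place items sequentially using First-Fit:
  Item 0.38 -> new Bin 1
  Item 0.29 -> Bin 1 (now 0.67)
  Item 0.73 -> new Bin 2
  Item 0.43 -> new Bin 3
  Item 0.74 -> new Bin 4
  Item 0.25 -> Bin 1 (now 0.92)
  Item 0.51 -> Bin 3 (now 0.94)
  Item 0.84 -> new Bin 5
  Item 0.47 -> new Bin 6
  Item 0.71 -> new Bin 7
Total bins used = 7

7


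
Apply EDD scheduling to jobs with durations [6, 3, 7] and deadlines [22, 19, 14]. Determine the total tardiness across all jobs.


Sort by due date (EDD order): [(7, 14), (3, 19), (6, 22)]
Compute completion times and tardiness:
  Job 1: p=7, d=14, C=7, tardiness=max(0,7-14)=0
  Job 2: p=3, d=19, C=10, tardiness=max(0,10-19)=0
  Job 3: p=6, d=22, C=16, tardiness=max(0,16-22)=0
Total tardiness = 0

0


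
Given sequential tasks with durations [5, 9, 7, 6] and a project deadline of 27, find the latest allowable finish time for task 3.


LF(activity 3) = deadline - sum of successor durations
Successors: activities 4 through 4 with durations [6]
Sum of successor durations = 6
LF = 27 - 6 = 21

21


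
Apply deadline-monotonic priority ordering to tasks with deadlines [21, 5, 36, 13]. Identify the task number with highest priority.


Sort tasks by relative deadline (ascending):
  Task 2: deadline = 5
  Task 4: deadline = 13
  Task 1: deadline = 21
  Task 3: deadline = 36
Priority order (highest first): [2, 4, 1, 3]
Highest priority task = 2

2


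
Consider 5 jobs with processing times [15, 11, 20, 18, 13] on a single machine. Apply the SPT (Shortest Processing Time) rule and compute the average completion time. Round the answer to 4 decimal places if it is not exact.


Sort jobs by processing time (SPT order): [11, 13, 15, 18, 20]
Compute completion times sequentially:
  Job 1: processing = 11, completes at 11
  Job 2: processing = 13, completes at 24
  Job 3: processing = 15, completes at 39
  Job 4: processing = 18, completes at 57
  Job 5: processing = 20, completes at 77
Sum of completion times = 208
Average completion time = 208/5 = 41.6

41.6


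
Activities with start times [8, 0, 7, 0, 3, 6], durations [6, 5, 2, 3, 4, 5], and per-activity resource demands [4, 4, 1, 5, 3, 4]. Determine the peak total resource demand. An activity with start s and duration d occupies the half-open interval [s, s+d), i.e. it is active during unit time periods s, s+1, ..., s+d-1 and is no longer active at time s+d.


Each activity i is active on [start_i, start_i + duration_i).
Compute total resource usage per time slot:
  t=0: active resources = [4, 5], total = 9
  t=1: active resources = [4, 5], total = 9
  t=2: active resources = [4, 5], total = 9
  t=3: active resources = [4, 3], total = 7
  t=4: active resources = [4, 3], total = 7
  t=5: active resources = [3], total = 3
  t=6: active resources = [3, 4], total = 7
  t=7: active resources = [1, 4], total = 5
  t=8: active resources = [4, 1, 4], total = 9
  t=9: active resources = [4, 4], total = 8
  t=10: active resources = [4, 4], total = 8
  t=11: active resources = [4], total = 4
  t=12: active resources = [4], total = 4
  t=13: active resources = [4], total = 4
Peak resource demand = 9

9


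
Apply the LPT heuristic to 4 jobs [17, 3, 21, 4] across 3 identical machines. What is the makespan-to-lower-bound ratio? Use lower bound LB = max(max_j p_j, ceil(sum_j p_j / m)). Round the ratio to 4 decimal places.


LPT order: [21, 17, 4, 3]
Machine loads after assignment: [21, 17, 7]
LPT makespan = 21
Lower bound = max(max_job, ceil(total/3)) = max(21, 15) = 21
Ratio = 21 / 21 = 1.0

1.0


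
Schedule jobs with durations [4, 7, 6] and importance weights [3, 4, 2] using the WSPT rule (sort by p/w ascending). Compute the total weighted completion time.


Compute p/w ratios and sort ascending (WSPT): [(4, 3), (7, 4), (6, 2)]
Compute weighted completion times:
  Job (p=4,w=3): C=4, w*C=3*4=12
  Job (p=7,w=4): C=11, w*C=4*11=44
  Job (p=6,w=2): C=17, w*C=2*17=34
Total weighted completion time = 90

90


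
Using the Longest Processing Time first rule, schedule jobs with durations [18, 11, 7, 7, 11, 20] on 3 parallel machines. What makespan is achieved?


Sort jobs in decreasing order (LPT): [20, 18, 11, 11, 7, 7]
Assign each job to the least loaded machine:
  Machine 1: jobs [20, 7], load = 27
  Machine 2: jobs [18, 7], load = 25
  Machine 3: jobs [11, 11], load = 22
Makespan = max load = 27

27


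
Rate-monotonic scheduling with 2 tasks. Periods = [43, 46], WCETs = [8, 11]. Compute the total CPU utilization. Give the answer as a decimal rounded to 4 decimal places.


Compute individual utilizations (exact fractions):
  Task 1: C/T = 8/43 (approx. 0.186)
  Task 2: C/T = 11/46 (approx. 0.2391)
Total utilization U = 8/43 + 11/46 = 841/1978
Rounded to 4 decimal places: U = 0.4252
RM (Liu & Layland) bound for 2 tasks = 0.828427; compare with U = 841/1978 (approx. 0.425177)
U <= bound, so schedulable by RM sufficient condition.

0.4252


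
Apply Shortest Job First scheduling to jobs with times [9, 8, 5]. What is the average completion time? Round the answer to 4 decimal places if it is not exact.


SJF order (ascending): [5, 8, 9]
Completion times:
  Job 1: burst=5, C=5
  Job 2: burst=8, C=13
  Job 3: burst=9, C=22
Average completion = 40/3 = 13.3333

13.3333


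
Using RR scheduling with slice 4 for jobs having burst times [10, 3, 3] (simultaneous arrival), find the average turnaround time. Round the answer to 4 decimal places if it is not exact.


Time quantum = 4
Execution trace:
  J1 runs 4 units, time = 4
  J2 runs 3 units, time = 7
  J3 runs 3 units, time = 10
  J1 runs 4 units, time = 14
  J1 runs 2 units, time = 16
Finish times: [16, 7, 10]
Average turnaround = 33/3 = 11.0

11.0


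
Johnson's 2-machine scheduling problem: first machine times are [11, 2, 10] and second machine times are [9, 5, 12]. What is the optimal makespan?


Apply Johnson's rule:
  Group 1 (a <= b): [(2, 2, 5), (3, 10, 12)]
  Group 2 (a > b): [(1, 11, 9)]
Optimal job order: [2, 3, 1]
Schedule:
  Job 2: M1 done at 2, M2 done at 7
  Job 3: M1 done at 12, M2 done at 24
  Job 1: M1 done at 23, M2 done at 33
Makespan = 33

33


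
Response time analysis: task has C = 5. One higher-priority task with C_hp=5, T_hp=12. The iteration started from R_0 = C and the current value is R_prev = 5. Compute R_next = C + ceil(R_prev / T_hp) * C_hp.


R_next = C + ceil(R_prev / T_hp) * C_hp
ceil(5 / 12) = ceil(0.4167) = 1
Interference = 1 * 5 = 5
R_next = 5 + 5 = 10

10


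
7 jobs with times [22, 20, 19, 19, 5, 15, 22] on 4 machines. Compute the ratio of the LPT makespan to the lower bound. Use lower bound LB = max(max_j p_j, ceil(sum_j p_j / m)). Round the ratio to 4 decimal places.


LPT order: [22, 22, 20, 19, 19, 15, 5]
Machine loads after assignment: [27, 22, 35, 38]
LPT makespan = 38
Lower bound = max(max_job, ceil(total/4)) = max(22, 31) = 31
Ratio = 38 / 31 = 1.2258

1.2258


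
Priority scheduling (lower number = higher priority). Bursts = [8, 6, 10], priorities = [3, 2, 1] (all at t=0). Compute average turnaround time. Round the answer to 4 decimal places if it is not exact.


Sort by priority (ascending = highest first):
Order: [(1, 10), (2, 6), (3, 8)]
Completion times:
  Priority 1, burst=10, C=10
  Priority 2, burst=6, C=16
  Priority 3, burst=8, C=24
Average turnaround = 50/3 = 16.6667

16.6667


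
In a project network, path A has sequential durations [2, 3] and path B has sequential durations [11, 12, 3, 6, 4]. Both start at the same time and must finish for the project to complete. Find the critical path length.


Path A total = 2 + 3 = 5
Path B total = 11 + 12 + 3 + 6 + 4 = 36
Critical path = longest path = max(5, 36) = 36

36


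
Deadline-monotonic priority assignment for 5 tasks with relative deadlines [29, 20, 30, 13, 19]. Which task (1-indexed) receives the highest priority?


Sort tasks by relative deadline (ascending):
  Task 4: deadline = 13
  Task 5: deadline = 19
  Task 2: deadline = 20
  Task 1: deadline = 29
  Task 3: deadline = 30
Priority order (highest first): [4, 5, 2, 1, 3]
Highest priority task = 4

4


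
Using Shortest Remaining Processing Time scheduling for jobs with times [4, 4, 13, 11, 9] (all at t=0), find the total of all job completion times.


Since all jobs arrive at t=0, SRPT equals SPT ordering.
SPT order: [4, 4, 9, 11, 13]
Completion times:
  Job 1: p=4, C=4
  Job 2: p=4, C=8
  Job 3: p=9, C=17
  Job 4: p=11, C=28
  Job 5: p=13, C=41
Total completion time = 4 + 8 + 17 + 28 + 41 = 98

98


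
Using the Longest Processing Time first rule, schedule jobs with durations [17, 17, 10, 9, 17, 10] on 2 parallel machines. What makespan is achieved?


Sort jobs in decreasing order (LPT): [17, 17, 17, 10, 10, 9]
Assign each job to the least loaded machine:
  Machine 1: jobs [17, 17, 9], load = 43
  Machine 2: jobs [17, 10, 10], load = 37
Makespan = max load = 43

43


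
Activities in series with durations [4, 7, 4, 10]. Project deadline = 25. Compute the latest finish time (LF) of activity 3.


LF(activity 3) = deadline - sum of successor durations
Successors: activities 4 through 4 with durations [10]
Sum of successor durations = 10
LF = 25 - 10 = 15

15


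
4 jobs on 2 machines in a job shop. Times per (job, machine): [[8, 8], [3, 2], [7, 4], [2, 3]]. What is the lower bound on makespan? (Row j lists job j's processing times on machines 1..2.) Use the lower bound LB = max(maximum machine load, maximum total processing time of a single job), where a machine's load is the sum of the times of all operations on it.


Machine loads:
  Machine 1: 8 + 3 + 7 + 2 = 20
  Machine 2: 8 + 2 + 4 + 3 = 17
Max machine load = 20
Job totals:
  Job 1: 16
  Job 2: 5
  Job 3: 11
  Job 4: 5
Max job total = 16
Lower bound = max(20, 16) = 20

20


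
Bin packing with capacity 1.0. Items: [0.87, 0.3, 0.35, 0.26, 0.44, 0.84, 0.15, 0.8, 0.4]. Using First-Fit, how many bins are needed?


Place items sequentially using First-Fit:
  Item 0.87 -> new Bin 1
  Item 0.3 -> new Bin 2
  Item 0.35 -> Bin 2 (now 0.65)
  Item 0.26 -> Bin 2 (now 0.91)
  Item 0.44 -> new Bin 3
  Item 0.84 -> new Bin 4
  Item 0.15 -> Bin 3 (now 0.59)
  Item 0.8 -> new Bin 5
  Item 0.4 -> Bin 3 (now 0.99)
Total bins used = 5

5


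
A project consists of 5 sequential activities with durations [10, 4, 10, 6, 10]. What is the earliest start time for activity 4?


Activity 4 starts after activities 1 through 3 complete.
Predecessor durations: [10, 4, 10]
ES = 10 + 4 + 10 = 24

24


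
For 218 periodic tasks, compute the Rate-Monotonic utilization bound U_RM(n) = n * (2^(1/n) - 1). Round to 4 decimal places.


Compute 2^(1/218) = 1.0031846344
Subtract 1: 1.0031846344 - 1 = 0.0031846344
Multiply by n: 218 * 0.0031846344 = 0.6942502992
Round to 4 dp: 0.6943

0.6943


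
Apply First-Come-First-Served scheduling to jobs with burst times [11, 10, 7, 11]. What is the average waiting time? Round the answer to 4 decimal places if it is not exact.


FCFS order (as given): [11, 10, 7, 11]
Waiting times:
  Job 1: wait = 0
  Job 2: wait = 11
  Job 3: wait = 21
  Job 4: wait = 28
Sum of waiting times = 60
Average waiting time = 60/4 = 15.0

15.0


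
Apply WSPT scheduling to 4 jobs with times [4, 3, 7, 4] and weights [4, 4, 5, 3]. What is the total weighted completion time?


Compute p/w ratios and sort ascending (WSPT): [(3, 4), (4, 4), (4, 3), (7, 5)]
Compute weighted completion times:
  Job (p=3,w=4): C=3, w*C=4*3=12
  Job (p=4,w=4): C=7, w*C=4*7=28
  Job (p=4,w=3): C=11, w*C=3*11=33
  Job (p=7,w=5): C=18, w*C=5*18=90
Total weighted completion time = 163

163


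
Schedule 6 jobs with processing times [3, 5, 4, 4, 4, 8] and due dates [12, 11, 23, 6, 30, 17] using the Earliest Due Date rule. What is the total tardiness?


Sort by due date (EDD order): [(4, 6), (5, 11), (3, 12), (8, 17), (4, 23), (4, 30)]
Compute completion times and tardiness:
  Job 1: p=4, d=6, C=4, tardiness=max(0,4-6)=0
  Job 2: p=5, d=11, C=9, tardiness=max(0,9-11)=0
  Job 3: p=3, d=12, C=12, tardiness=max(0,12-12)=0
  Job 4: p=8, d=17, C=20, tardiness=max(0,20-17)=3
  Job 5: p=4, d=23, C=24, tardiness=max(0,24-23)=1
  Job 6: p=4, d=30, C=28, tardiness=max(0,28-30)=0
Total tardiness = 4

4


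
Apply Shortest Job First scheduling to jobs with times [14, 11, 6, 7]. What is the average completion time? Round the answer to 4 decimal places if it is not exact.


SJF order (ascending): [6, 7, 11, 14]
Completion times:
  Job 1: burst=6, C=6
  Job 2: burst=7, C=13
  Job 3: burst=11, C=24
  Job 4: burst=14, C=38
Average completion = 81/4 = 20.25

20.25


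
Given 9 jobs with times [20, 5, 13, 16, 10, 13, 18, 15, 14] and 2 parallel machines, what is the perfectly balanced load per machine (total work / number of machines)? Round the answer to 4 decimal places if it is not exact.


Total processing time = 20 + 5 + 13 + 16 + 10 + 13 + 18 + 15 + 14 = 124
Number of machines = 2
Ideal balanced load = 124 / 2 = 62.0

62.0


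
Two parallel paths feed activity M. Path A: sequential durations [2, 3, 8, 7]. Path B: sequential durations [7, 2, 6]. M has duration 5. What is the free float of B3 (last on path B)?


ES(B3) = sum of predecessors on chain B = 9
EF(B3) = ES + duration = 9 + 6 = 15
Successor of B3 is M. ES(M) = max(sum(A), sum(B)) = max(20, 15) = 20
Free float = ES(successor) - EF(current) = 20 - 15 = 5

5


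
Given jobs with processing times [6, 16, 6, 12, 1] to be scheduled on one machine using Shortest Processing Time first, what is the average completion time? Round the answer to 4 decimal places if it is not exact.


Sort jobs by processing time (SPT order): [1, 6, 6, 12, 16]
Compute completion times sequentially:
  Job 1: processing = 1, completes at 1
  Job 2: processing = 6, completes at 7
  Job 3: processing = 6, completes at 13
  Job 4: processing = 12, completes at 25
  Job 5: processing = 16, completes at 41
Sum of completion times = 87
Average completion time = 87/5 = 17.4

17.4
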